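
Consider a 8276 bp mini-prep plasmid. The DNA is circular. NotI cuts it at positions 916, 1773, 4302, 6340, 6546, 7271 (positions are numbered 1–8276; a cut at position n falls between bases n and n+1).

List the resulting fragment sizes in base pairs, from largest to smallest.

Circular molecule, 6 cuts → 6 fragments:
  1773 − 916 = 857 bp
  4302 − 1773 = 2529 bp
  6340 − 4302 = 2038 bp
  6546 − 6340 = 206 bp
  7271 − 6546 = 725 bp
  wrap: 8276 − 7271 + 916 = 1921 bp
Sorted largest to smallest: 2529, 2038, 1921, 857, 725, 206 bp.

2529, 2038, 1921, 857, 725, 206 bp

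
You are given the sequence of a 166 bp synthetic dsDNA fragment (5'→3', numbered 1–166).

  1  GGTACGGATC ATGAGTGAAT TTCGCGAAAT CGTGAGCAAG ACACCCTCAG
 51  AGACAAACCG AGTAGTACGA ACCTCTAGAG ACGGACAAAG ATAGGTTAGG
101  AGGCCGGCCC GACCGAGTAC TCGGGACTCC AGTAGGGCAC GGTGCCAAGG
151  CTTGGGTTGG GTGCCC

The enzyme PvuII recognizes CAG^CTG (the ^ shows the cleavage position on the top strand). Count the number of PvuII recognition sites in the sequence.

No occurrence of CAGCTG is present in the sequence.
PvuII does not cut: 0 sites.

0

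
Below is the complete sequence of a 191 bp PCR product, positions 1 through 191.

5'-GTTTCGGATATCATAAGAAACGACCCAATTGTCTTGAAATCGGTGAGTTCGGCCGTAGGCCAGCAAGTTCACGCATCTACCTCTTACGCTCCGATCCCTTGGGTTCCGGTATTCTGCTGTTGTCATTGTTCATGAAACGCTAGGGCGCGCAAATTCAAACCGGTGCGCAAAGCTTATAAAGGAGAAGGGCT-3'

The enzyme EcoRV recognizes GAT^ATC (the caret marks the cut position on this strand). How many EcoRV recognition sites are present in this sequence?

GATATC occurs starting at position 7.
EcoRV cuts at 1 site.

1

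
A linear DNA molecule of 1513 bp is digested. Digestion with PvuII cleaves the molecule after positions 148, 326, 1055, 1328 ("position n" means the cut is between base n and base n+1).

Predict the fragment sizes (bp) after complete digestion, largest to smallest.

Linear molecule, 4 cuts → 5 fragments:
  148 − 0 = 148 bp
  326 − 148 = 178 bp
  1055 − 326 = 729 bp
  1328 − 1055 = 273 bp
  1513 − 1328 = 185 bp
Sorted largest to smallest: 729, 273, 185, 178, 148 bp.

729, 273, 185, 178, 148 bp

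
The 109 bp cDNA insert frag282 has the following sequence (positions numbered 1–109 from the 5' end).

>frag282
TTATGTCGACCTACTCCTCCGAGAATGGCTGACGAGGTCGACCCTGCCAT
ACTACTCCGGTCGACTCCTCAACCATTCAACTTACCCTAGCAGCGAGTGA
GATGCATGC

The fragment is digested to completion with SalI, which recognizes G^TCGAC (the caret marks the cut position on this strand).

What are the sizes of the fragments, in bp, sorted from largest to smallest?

49, 32, 23, 5 bp

SalI sites (GTCGAC) start at positions 5, 37, 60.
SalI cuts after the first base of each site, so after positions 5, 37, 60.
Linear molecule, 3 cuts → 4 fragments:
  1–5 → 5 bp
  6–37 → 32 bp
  38–60 → 23 bp
  61–109 → 49 bp
Sorted largest to smallest: 49, 32, 23, 5 bp.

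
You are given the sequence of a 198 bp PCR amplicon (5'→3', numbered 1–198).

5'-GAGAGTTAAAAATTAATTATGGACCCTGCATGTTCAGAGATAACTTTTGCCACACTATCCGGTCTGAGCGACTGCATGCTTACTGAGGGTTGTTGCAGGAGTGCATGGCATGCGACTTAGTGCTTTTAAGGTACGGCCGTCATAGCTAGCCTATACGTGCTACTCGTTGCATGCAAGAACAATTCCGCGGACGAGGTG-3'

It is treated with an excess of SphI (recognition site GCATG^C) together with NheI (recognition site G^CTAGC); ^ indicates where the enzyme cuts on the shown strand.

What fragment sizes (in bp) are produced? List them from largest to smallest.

SphI sites (GCATGC) start at positions 74, 108, 169.
SphI cuts after base 5 of each site (before the last base), so after positions 78, 112, 173.
The NheI site (GCTAGC) starts at position 145.
NheI cuts after the first base of each site, so after position 145.
Combined cut positions: 78, 112, 145, 173.
Linear molecule, 4 cuts → 5 fragments:
  1–78 → 78 bp
  79–112 → 34 bp
  113–145 → 33 bp
  146–173 → 28 bp
  174–198 → 25 bp
Sorted largest to smallest: 78, 34, 33, 28, 25 bp.

78, 34, 33, 28, 25 bp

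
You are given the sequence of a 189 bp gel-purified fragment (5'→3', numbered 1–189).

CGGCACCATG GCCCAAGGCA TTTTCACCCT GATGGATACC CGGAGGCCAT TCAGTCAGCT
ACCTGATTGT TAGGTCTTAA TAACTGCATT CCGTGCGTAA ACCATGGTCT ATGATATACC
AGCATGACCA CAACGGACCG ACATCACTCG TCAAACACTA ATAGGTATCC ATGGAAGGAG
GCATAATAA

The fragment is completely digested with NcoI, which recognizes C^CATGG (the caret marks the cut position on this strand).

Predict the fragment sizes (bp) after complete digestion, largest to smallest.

96, 67, 20, 6 bp

NcoI sites (CCATGG) start at positions 6, 102, 169.
NcoI cuts after the first base of each site, so after positions 6, 102, 169.
Linear molecule, 3 cuts → 4 fragments:
  1–6 → 6 bp
  7–102 → 96 bp
  103–169 → 67 bp
  170–189 → 20 bp
Sorted largest to smallest: 96, 67, 20, 6 bp.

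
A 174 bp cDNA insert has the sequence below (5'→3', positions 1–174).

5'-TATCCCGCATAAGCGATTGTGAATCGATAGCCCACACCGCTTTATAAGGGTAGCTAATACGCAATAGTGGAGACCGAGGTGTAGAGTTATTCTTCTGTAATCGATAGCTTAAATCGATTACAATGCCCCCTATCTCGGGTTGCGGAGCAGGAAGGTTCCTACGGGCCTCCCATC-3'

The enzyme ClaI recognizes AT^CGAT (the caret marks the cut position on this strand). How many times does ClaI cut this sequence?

ATCGAT occurs starting at positions 23, 100, 113.
ClaI cuts at 3 sites.

3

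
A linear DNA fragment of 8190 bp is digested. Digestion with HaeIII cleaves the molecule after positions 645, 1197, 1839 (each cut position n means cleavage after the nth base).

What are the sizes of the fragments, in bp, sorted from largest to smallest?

Linear molecule, 3 cuts → 4 fragments:
  645 − 0 = 645 bp
  1197 − 645 = 552 bp
  1839 − 1197 = 642 bp
  8190 − 1839 = 6351 bp
Sorted largest to smallest: 6351, 645, 642, 552 bp.

6351, 645, 642, 552 bp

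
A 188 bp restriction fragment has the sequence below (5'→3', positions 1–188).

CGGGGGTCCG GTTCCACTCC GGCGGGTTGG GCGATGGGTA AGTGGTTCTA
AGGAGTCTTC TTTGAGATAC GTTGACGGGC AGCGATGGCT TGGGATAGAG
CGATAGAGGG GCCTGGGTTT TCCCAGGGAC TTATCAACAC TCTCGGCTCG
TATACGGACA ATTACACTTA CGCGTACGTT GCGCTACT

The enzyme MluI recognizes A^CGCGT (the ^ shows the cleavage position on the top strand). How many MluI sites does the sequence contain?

1

ACGCGT occurs starting at position 170.
MluI cuts at 1 site.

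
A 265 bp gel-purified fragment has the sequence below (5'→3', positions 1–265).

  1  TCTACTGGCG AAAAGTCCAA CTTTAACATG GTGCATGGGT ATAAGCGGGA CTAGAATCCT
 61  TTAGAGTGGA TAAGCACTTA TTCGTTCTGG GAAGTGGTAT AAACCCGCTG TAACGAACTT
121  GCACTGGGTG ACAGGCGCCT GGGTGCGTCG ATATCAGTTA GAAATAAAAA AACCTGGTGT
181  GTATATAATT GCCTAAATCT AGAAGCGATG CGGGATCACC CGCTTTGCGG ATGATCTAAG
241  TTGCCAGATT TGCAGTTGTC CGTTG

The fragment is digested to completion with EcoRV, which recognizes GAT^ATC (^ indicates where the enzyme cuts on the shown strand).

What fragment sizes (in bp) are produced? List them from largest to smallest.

The EcoRV site (GATATC) starts at position 150.
EcoRV cuts after base 3 of each site, so after position 152.
Linear molecule, 1 cut → 2 fragments:
  1–152 → 152 bp
  153–265 → 113 bp
Sorted largest to smallest: 152, 113 bp.

152, 113 bp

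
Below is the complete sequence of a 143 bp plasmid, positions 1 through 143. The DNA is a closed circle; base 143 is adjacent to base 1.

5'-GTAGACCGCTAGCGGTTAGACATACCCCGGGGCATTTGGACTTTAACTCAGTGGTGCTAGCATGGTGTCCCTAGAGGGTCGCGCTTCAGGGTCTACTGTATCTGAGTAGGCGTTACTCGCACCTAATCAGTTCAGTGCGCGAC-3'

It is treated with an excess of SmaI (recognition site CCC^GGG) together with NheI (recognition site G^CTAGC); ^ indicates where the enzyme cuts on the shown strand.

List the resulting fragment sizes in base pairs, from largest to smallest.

The SmaI site (CCCGGG) starts at position 26.
SmaI cuts after base 3 of each site, so after position 28.
NheI sites (GCTAGC) start at positions 8, 56.
NheI cuts after the first base of each site, so after positions 8, 56.
Combined cut positions: 8, 28, 56.
Circular molecule, 3 cuts → 3 fragments:
  9–28 → 20 bp
  29–56 → 28 bp
  57–143 then 1–8 → 87 + 8 = 95 bp
Sorted largest to smallest: 95, 28, 20 bp.

95, 28, 20 bp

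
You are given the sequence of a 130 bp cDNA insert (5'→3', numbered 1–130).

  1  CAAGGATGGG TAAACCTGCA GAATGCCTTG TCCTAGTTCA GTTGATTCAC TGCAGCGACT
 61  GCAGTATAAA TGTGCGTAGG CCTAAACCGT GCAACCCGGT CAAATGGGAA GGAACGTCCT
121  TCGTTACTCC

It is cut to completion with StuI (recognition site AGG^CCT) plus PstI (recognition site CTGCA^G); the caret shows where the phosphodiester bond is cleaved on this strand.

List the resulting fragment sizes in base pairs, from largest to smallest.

The StuI site (AGGCCT) starts at position 78.
StuI cuts after base 3 of each site, so after position 80.
PstI sites (CTGCAG) start at positions 16, 50, 59.
PstI cuts after base 5 of each site (before the last base), so after positions 20, 54, 63.
Combined cut positions: 20, 54, 63, 80.
Linear molecule, 4 cuts → 5 fragments:
  1–20 → 20 bp
  21–54 → 34 bp
  55–63 → 9 bp
  64–80 → 17 bp
  81–130 → 50 bp
Sorted largest to smallest: 50, 34, 20, 17, 9 bp.

50, 34, 20, 17, 9 bp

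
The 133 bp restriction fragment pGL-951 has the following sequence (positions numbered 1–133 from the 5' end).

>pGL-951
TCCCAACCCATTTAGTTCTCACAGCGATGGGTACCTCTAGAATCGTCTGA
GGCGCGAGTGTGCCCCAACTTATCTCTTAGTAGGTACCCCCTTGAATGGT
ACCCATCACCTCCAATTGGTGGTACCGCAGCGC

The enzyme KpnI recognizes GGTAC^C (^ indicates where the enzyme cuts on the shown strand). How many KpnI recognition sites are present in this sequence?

GGTACC occurs starting at positions 30, 83, 98, 121.
KpnI cuts at 4 sites.

4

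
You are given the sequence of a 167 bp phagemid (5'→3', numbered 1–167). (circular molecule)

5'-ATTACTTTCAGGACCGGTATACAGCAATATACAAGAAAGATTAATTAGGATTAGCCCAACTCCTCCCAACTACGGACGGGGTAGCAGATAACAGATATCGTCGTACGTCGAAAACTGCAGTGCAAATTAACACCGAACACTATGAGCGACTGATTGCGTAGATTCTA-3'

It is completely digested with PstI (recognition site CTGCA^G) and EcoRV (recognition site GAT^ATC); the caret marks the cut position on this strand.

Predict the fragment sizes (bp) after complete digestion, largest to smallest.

The PstI site (CTGCAG) starts at position 115.
PstI cuts after base 5 of each site (before the last base), so after position 119.
The EcoRV site (GATATC) starts at position 94.
EcoRV cuts after base 3 of each site, so after position 96.
Combined cut positions: 96, 119.
Circular molecule, 2 cuts → 2 fragments:
  97–119 → 23 bp
  120–167 then 1–96 → 48 + 96 = 144 bp
Sorted largest to smallest: 144, 23 bp.

144, 23 bp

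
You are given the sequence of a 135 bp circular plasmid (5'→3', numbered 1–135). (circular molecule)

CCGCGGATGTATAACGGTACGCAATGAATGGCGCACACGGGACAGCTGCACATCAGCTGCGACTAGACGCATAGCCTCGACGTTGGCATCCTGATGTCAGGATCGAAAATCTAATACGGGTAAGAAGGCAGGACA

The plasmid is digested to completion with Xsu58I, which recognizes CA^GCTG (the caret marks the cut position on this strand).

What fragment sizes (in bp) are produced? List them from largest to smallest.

124, 11 bp

Xsu58I sites (CAGCTG) start at positions 43, 54.
Xsu58I cuts after base 2 of each site, so after positions 44, 55.
Circular molecule, 2 cuts → 2 fragments:
  45–55 → 11 bp
  56–135 then 1–44 → 80 + 44 = 124 bp
Sorted largest to smallest: 124, 11 bp.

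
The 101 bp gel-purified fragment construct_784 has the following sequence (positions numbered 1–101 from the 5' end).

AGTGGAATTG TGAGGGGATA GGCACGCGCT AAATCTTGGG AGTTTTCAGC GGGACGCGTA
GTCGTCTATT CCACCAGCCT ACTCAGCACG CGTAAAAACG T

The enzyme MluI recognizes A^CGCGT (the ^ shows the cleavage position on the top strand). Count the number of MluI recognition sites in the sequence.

2

ACGCGT occurs starting at positions 54, 88.
MluI cuts at 2 sites.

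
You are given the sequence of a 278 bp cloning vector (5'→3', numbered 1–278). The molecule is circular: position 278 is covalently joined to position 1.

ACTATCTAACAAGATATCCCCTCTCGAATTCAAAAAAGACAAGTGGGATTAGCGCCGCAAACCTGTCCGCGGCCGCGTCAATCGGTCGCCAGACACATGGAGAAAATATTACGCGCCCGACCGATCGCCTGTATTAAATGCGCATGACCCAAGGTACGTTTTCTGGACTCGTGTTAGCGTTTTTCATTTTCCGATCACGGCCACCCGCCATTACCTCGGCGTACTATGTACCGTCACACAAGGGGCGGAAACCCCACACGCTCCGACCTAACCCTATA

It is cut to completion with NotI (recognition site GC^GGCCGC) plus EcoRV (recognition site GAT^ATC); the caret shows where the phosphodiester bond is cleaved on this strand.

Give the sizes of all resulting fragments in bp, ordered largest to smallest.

The NotI site (GCGGCCGC) starts at position 69.
NotI cuts after base 2 of each site, so after position 70.
The EcoRV site (GATATC) starts at position 13.
EcoRV cuts after base 3 of each site, so after position 15.
Combined cut positions: 15, 70.
Circular molecule, 2 cuts → 2 fragments:
  16–70 → 55 bp
  71–278 then 1–15 → 208 + 15 = 223 bp
Sorted largest to smallest: 223, 55 bp.

223, 55 bp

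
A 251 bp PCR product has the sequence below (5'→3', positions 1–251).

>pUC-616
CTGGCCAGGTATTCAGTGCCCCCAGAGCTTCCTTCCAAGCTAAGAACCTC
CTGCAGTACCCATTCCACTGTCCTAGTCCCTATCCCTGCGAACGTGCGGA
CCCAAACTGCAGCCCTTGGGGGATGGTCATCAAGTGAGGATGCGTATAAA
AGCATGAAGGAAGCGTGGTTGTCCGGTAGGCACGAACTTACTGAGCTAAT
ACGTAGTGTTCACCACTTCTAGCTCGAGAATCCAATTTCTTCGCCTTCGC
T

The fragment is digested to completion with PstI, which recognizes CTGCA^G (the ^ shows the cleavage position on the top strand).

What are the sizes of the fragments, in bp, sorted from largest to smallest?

PstI sites (CTGCAG) start at positions 51, 107.
PstI cuts after base 5 of each site (before the last base), so after positions 55, 111.
Linear molecule, 2 cuts → 3 fragments:
  1–55 → 55 bp
  56–111 → 56 bp
  112–251 → 140 bp
Sorted largest to smallest: 140, 56, 55 bp.

140, 56, 55 bp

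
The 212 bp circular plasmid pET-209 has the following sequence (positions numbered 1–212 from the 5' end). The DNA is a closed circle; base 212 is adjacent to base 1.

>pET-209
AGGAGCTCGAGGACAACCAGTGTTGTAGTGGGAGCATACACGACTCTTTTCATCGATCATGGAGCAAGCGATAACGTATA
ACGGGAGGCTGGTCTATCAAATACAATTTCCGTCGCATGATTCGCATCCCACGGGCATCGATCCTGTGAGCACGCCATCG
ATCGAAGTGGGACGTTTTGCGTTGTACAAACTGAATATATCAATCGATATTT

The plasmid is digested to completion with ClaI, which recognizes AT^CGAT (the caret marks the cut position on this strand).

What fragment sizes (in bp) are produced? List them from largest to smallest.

85, 61, 46, 20 bp

ClaI sites (ATCGAT) start at positions 52, 137, 157, 203.
ClaI cuts after base 2 of each site, so after positions 53, 138, 158, 204.
Circular molecule, 4 cuts → 4 fragments:
  54–138 → 85 bp
  139–158 → 20 bp
  159–204 → 46 bp
  205–212 then 1–53 → 8 + 53 = 61 bp
Sorted largest to smallest: 85, 61, 46, 20 bp.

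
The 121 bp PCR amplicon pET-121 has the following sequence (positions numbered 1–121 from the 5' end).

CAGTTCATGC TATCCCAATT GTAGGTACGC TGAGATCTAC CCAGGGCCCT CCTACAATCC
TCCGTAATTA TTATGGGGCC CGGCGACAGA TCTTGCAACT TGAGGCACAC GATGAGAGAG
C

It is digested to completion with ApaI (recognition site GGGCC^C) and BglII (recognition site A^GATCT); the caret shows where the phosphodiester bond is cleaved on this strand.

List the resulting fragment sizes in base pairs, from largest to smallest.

ApaI sites (GGGCCC) start at positions 44, 76.
ApaI cuts after base 5 of each site (before the last base), so after positions 48, 80.
BglII sites (AGATCT) start at positions 33, 88.
BglII cuts after the first base of each site, so after positions 33, 88.
Combined cut positions: 33, 48, 80, 88.
Linear molecule, 4 cuts → 5 fragments:
  1–33 → 33 bp
  34–48 → 15 bp
  49–80 → 32 bp
  81–88 → 8 bp
  89–121 → 33 bp
Sorted largest to smallest: 33, 33, 32, 15, 8 bp.

33, 33, 32, 15, 8 bp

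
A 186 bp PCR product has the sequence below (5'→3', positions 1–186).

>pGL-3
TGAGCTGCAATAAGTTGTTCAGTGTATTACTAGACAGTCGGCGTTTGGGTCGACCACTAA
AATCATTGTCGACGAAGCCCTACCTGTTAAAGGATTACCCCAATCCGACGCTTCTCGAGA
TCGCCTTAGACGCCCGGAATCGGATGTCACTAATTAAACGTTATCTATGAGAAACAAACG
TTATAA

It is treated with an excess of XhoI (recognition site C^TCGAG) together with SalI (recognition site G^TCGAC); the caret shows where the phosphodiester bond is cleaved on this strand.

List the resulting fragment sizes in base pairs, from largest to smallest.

The XhoI site (CTCGAG) starts at position 114.
XhoI cuts after the first base of each site, so after position 114.
SalI sites (GTCGAC) start at positions 49, 68.
SalI cuts after the first base of each site, so after positions 49, 68.
Combined cut positions: 49, 68, 114.
Linear molecule, 3 cuts → 4 fragments:
  1–49 → 49 bp
  50–68 → 19 bp
  69–114 → 46 bp
  115–186 → 72 bp
Sorted largest to smallest: 72, 49, 46, 19 bp.

72, 49, 46, 19 bp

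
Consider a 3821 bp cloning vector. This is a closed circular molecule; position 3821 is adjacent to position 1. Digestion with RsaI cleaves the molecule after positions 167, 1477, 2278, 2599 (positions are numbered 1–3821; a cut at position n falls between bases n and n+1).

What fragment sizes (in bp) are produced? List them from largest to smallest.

1389, 1310, 801, 321 bp

Circular molecule, 4 cuts → 4 fragments:
  1477 − 167 = 1310 bp
  2278 − 1477 = 801 bp
  2599 − 2278 = 321 bp
  wrap: 3821 − 2599 + 167 = 1389 bp
Sorted largest to smallest: 1389, 1310, 801, 321 bp.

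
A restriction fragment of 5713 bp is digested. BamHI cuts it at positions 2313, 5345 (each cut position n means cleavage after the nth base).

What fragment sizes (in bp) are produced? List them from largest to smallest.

Linear molecule, 2 cuts → 3 fragments:
  2313 − 0 = 2313 bp
  5345 − 2313 = 3032 bp
  5713 − 5345 = 368 bp
Sorted largest to smallest: 3032, 2313, 368 bp.

3032, 2313, 368 bp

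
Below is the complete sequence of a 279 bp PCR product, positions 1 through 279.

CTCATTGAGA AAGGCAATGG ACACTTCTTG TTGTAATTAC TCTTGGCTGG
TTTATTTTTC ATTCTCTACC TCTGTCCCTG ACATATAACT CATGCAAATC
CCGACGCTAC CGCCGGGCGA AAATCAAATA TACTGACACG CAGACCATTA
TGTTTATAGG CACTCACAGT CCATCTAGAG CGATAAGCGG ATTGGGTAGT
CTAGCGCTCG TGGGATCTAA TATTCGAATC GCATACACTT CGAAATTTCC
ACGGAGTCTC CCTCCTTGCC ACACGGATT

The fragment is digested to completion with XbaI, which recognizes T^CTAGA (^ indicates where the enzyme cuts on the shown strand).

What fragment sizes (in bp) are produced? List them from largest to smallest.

The XbaI site (TCTAGA) starts at position 174.
XbaI cuts after the first base of each site, so after position 174.
Linear molecule, 1 cut → 2 fragments:
  1–174 → 174 bp
  175–279 → 105 bp
Sorted largest to smallest: 174, 105 bp.

174, 105 bp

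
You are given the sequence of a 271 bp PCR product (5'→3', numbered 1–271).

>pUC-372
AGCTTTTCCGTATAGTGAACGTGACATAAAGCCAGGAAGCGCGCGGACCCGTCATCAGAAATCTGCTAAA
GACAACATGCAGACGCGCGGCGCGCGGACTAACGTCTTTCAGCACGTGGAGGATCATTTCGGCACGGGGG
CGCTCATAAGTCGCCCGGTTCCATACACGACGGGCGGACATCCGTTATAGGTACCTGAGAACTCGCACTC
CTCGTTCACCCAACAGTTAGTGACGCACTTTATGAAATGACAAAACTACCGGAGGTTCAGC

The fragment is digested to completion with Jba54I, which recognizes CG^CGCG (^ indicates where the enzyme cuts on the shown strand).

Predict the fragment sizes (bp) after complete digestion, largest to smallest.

179, 44, 41, 7 bp

Jba54I sites (CGCGCG) start at positions 40, 84, 91.
Jba54I cuts after base 2 of each site, so after positions 41, 85, 92.
Linear molecule, 3 cuts → 4 fragments:
  1–41 → 41 bp
  42–85 → 44 bp
  86–92 → 7 bp
  93–271 → 179 bp
Sorted largest to smallest: 179, 44, 41, 7 bp.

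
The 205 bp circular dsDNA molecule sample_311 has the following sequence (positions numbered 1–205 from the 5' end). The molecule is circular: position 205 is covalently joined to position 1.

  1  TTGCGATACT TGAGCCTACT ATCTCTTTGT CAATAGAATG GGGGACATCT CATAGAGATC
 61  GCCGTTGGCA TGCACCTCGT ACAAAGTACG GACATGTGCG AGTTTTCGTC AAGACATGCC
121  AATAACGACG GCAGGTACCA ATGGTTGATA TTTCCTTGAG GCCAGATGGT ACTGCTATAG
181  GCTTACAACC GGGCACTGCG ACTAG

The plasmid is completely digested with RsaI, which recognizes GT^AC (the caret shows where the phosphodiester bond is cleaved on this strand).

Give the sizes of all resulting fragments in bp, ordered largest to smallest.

RsaI sites (GTAC) start at positions 79, 86, 135, 169.
RsaI cuts after base 2 of each site, so after positions 80, 87, 136, 170.
Circular molecule, 4 cuts → 4 fragments:
  81–87 → 7 bp
  88–136 → 49 bp
  137–170 → 34 bp
  171–205 then 1–80 → 35 + 80 = 115 bp
Sorted largest to smallest: 115, 49, 34, 7 bp.

115, 49, 34, 7 bp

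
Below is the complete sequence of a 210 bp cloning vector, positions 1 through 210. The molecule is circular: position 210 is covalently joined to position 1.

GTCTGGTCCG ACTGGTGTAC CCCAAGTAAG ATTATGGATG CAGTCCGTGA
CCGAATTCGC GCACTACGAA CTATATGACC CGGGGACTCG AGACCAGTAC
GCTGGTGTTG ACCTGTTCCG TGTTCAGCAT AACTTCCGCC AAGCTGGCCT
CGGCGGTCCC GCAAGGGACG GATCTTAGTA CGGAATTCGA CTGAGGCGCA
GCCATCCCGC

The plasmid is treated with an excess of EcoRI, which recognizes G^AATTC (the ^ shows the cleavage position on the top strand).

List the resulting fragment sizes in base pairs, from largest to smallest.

130, 80 bp

EcoRI sites (GAATTC) start at positions 53, 183.
EcoRI cuts after the first base of each site, so after positions 53, 183.
Circular molecule, 2 cuts → 2 fragments:
  54–183 → 130 bp
  184–210 then 1–53 → 27 + 53 = 80 bp
Sorted largest to smallest: 130, 80 bp.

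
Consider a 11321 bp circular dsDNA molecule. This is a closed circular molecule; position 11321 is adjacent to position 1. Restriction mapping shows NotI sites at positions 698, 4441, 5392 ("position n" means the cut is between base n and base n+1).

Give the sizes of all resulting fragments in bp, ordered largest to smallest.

6627, 3743, 951 bp

Circular molecule, 3 cuts → 3 fragments:
  4441 − 698 = 3743 bp
  5392 − 4441 = 951 bp
  wrap: 11321 − 5392 + 698 = 6627 bp
Sorted largest to smallest: 6627, 3743, 951 bp.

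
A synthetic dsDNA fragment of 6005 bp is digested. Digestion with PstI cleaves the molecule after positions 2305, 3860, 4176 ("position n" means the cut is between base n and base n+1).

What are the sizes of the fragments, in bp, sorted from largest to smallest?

Linear molecule, 3 cuts → 4 fragments:
  2305 − 0 = 2305 bp
  3860 − 2305 = 1555 bp
  4176 − 3860 = 316 bp
  6005 − 4176 = 1829 bp
Sorted largest to smallest: 2305, 1829, 1555, 316 bp.

2305, 1829, 1555, 316 bp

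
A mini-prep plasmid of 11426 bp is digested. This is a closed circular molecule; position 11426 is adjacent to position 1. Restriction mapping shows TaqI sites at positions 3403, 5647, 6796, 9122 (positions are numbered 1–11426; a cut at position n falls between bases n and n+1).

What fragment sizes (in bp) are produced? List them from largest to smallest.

5707, 2326, 2244, 1149 bp

Circular molecule, 4 cuts → 4 fragments:
  5647 − 3403 = 2244 bp
  6796 − 5647 = 1149 bp
  9122 − 6796 = 2326 bp
  wrap: 11426 − 9122 + 3403 = 5707 bp
Sorted largest to smallest: 5707, 2326, 2244, 1149 bp.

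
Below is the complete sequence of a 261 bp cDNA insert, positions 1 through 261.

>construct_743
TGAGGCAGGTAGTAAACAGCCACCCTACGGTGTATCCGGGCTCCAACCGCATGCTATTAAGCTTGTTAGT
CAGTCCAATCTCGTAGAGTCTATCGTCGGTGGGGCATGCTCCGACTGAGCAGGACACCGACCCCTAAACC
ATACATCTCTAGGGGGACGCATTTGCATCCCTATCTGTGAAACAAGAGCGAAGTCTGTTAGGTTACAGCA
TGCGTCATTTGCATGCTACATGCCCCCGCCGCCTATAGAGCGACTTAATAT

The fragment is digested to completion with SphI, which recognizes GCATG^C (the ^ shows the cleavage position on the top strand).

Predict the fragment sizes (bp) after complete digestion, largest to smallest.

104, 55, 53, 36, 13 bp

SphI sites (GCATGC) start at positions 49, 104, 208, 221.
SphI cuts after base 5 of each site (before the last base), so after positions 53, 108, 212, 225.
Linear molecule, 4 cuts → 5 fragments:
  1–53 → 53 bp
  54–108 → 55 bp
  109–212 → 104 bp
  213–225 → 13 bp
  226–261 → 36 bp
Sorted largest to smallest: 104, 55, 53, 36, 13 bp.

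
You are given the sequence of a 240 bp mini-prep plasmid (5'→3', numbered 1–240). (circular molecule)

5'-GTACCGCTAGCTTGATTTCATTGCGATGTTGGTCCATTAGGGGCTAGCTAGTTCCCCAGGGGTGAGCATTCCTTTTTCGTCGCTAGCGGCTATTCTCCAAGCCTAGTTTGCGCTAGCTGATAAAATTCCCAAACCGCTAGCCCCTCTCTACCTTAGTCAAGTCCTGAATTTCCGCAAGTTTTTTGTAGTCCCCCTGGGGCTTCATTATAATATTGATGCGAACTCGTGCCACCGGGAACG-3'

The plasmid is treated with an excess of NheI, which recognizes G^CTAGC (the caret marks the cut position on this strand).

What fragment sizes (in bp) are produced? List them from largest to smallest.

NheI sites (GCTAGC) start at positions 6, 43, 82, 112, 136.
NheI cuts after the first base of each site, so after positions 6, 43, 82, 112, 136.
Circular molecule, 5 cuts → 5 fragments:
  7–43 → 37 bp
  44–82 → 39 bp
  83–112 → 30 bp
  113–136 → 24 bp
  137–240 then 1–6 → 104 + 6 = 110 bp
Sorted largest to smallest: 110, 39, 37, 30, 24 bp.

110, 39, 37, 30, 24 bp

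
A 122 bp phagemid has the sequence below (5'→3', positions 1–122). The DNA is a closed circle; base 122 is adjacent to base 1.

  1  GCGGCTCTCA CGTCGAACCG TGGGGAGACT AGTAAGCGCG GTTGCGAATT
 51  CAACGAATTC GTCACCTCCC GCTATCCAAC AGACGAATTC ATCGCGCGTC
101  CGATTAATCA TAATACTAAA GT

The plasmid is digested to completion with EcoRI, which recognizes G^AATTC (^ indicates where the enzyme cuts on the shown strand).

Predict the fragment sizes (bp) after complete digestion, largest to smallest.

EcoRI sites (GAATTC) start at positions 46, 55, 85.
EcoRI cuts after the first base of each site, so after positions 46, 55, 85.
Circular molecule, 3 cuts → 3 fragments:
  47–55 → 9 bp
  56–85 → 30 bp
  86–122 then 1–46 → 37 + 46 = 83 bp
Sorted largest to smallest: 83, 30, 9 bp.

83, 30, 9 bp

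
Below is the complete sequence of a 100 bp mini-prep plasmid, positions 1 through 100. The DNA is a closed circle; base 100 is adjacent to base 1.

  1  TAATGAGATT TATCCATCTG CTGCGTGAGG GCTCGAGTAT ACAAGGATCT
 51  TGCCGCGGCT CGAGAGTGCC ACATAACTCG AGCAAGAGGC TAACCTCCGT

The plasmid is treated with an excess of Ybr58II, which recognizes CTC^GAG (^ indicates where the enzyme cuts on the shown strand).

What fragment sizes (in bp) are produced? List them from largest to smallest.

Ybr58II sites (CTCGAG) start at positions 32, 59, 77.
Ybr58II cuts after base 3 of each site, so after positions 34, 61, 79.
Circular molecule, 3 cuts → 3 fragments:
  35–61 → 27 bp
  62–79 → 18 bp
  80–100 then 1–34 → 21 + 34 = 55 bp
Sorted largest to smallest: 55, 27, 18 bp.

55, 27, 18 bp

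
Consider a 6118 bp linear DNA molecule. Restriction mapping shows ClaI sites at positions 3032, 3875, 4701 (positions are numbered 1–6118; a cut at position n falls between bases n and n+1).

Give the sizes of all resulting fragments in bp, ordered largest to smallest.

3032, 1417, 843, 826 bp

Linear molecule, 3 cuts → 4 fragments:
  3032 − 0 = 3032 bp
  3875 − 3032 = 843 bp
  4701 − 3875 = 826 bp
  6118 − 4701 = 1417 bp
Sorted largest to smallest: 3032, 1417, 843, 826 bp.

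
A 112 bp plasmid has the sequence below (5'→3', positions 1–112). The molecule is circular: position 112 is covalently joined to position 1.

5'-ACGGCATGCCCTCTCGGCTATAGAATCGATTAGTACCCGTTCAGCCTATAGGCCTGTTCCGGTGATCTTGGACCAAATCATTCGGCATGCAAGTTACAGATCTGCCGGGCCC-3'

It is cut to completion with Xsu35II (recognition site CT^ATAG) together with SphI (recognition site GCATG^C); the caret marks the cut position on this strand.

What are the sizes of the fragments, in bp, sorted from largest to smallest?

Xsu35II sites (CTATAG) start at positions 18, 46.
Xsu35II cuts after base 2 of each site, so after positions 19, 47.
SphI sites (GCATGC) start at positions 4, 85.
SphI cuts after base 5 of each site (before the last base), so after positions 8, 89.
Combined cut positions: 8, 19, 47, 89.
Circular molecule, 4 cuts → 4 fragments:
  9–19 → 11 bp
  20–47 → 28 bp
  48–89 → 42 bp
  90–112 then 1–8 → 23 + 8 = 31 bp
Sorted largest to smallest: 42, 31, 28, 11 bp.

42, 31, 28, 11 bp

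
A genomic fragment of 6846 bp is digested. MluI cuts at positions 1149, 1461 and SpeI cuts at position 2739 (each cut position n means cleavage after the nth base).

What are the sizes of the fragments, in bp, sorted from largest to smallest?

Combined cut positions (sorted): 1149, 1461, 2739.
Linear molecule, 3 cuts → 4 fragments:
  1149 − 0 = 1149 bp
  1461 − 1149 = 312 bp
  2739 − 1461 = 1278 bp
  6846 − 2739 = 4107 bp
Sorted largest to smallest: 4107, 1278, 1149, 312 bp.

4107, 1278, 1149, 312 bp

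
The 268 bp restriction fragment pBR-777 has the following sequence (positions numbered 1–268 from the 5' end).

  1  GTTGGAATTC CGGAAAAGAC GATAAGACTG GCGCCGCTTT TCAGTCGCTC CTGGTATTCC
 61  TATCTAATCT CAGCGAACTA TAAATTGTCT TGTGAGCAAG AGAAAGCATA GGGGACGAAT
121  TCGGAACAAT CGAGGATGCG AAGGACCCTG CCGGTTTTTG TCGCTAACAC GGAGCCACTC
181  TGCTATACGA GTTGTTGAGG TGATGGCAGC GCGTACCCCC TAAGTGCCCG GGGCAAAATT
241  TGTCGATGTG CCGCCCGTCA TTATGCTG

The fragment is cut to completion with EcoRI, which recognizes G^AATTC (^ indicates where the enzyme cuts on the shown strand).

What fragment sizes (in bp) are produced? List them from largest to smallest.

EcoRI sites (GAATTC) start at positions 5, 117.
EcoRI cuts after the first base of each site, so after positions 5, 117.
Linear molecule, 2 cuts → 3 fragments:
  1–5 → 5 bp
  6–117 → 112 bp
  118–268 → 151 bp
Sorted largest to smallest: 151, 112, 5 bp.

151, 112, 5 bp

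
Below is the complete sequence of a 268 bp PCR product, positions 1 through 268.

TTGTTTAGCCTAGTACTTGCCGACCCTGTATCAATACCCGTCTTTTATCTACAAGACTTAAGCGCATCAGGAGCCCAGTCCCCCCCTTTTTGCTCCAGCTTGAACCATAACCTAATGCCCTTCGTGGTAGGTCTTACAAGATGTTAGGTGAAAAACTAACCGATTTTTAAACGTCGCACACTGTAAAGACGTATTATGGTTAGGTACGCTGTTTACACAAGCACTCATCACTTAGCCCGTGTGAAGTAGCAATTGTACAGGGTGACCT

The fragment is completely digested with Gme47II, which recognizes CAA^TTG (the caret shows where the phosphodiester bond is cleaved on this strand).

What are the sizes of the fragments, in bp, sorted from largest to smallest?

252, 16 bp

The Gme47II site (CAATTG) starts at position 250.
Gme47II cuts after base 3 of each site, so after position 252.
Linear molecule, 1 cut → 2 fragments:
  1–252 → 252 bp
  253–268 → 16 bp
Sorted largest to smallest: 252, 16 bp.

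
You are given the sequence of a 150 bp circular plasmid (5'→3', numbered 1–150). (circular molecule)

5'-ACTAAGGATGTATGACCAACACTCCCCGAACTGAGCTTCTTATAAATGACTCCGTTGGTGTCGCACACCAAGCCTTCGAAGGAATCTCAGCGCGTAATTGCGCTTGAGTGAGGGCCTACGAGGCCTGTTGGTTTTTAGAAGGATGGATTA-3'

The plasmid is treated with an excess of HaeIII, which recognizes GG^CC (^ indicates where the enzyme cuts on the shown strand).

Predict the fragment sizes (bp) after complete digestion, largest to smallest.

HaeIII sites (GGCC) start at positions 113, 122.
HaeIII cuts after base 2 of each site, so after positions 114, 123.
Circular molecule, 2 cuts → 2 fragments:
  115–123 → 9 bp
  124–150 then 1–114 → 27 + 114 = 141 bp
Sorted largest to smallest: 141, 9 bp.

141, 9 bp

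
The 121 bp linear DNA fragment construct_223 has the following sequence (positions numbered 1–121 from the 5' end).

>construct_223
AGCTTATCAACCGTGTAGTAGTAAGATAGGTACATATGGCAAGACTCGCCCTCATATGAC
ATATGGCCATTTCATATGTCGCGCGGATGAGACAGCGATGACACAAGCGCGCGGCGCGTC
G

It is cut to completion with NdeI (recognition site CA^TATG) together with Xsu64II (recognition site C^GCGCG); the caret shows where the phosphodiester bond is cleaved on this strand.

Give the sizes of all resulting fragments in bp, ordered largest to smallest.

NdeI sites (CATATG) start at positions 33, 53, 60, 73.
NdeI cuts after base 2 of each site, so after positions 34, 54, 61, 74.
Xsu64II sites (CGCGCG) start at positions 80, 108.
Xsu64II cuts after the first base of each site, so after positions 80, 108.
Combined cut positions: 34, 54, 61, 74, 80, 108.
Linear molecule, 6 cuts → 7 fragments:
  1–34 → 34 bp
  35–54 → 20 bp
  55–61 → 7 bp
  62–74 → 13 bp
  75–80 → 6 bp
  81–108 → 28 bp
  109–121 → 13 bp
Sorted largest to smallest: 34, 28, 20, 13, 13, 7, 6 bp.

34, 28, 20, 13, 13, 7, 6 bp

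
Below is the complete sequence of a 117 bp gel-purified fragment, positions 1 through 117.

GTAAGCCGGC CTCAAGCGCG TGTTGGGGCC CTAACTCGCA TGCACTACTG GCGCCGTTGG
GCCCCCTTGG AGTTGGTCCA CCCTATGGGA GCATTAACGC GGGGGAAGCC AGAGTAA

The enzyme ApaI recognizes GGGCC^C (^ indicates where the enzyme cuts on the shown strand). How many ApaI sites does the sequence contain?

2

GGGCCC occurs starting at positions 26, 59.
ApaI cuts at 2 sites.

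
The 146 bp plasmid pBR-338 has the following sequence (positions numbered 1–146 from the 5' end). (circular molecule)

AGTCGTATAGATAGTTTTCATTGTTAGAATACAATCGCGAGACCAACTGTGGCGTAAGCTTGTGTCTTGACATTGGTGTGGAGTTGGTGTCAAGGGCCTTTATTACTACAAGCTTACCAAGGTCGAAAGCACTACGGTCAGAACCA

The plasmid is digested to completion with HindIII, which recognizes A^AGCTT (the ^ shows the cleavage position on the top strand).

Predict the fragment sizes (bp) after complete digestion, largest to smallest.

92, 54 bp

HindIII sites (AAGCTT) start at positions 56, 110.
HindIII cuts after the first base of each site, so after positions 56, 110.
Circular molecule, 2 cuts → 2 fragments:
  57–110 → 54 bp
  111–146 then 1–56 → 36 + 56 = 92 bp
Sorted largest to smallest: 92, 54 bp.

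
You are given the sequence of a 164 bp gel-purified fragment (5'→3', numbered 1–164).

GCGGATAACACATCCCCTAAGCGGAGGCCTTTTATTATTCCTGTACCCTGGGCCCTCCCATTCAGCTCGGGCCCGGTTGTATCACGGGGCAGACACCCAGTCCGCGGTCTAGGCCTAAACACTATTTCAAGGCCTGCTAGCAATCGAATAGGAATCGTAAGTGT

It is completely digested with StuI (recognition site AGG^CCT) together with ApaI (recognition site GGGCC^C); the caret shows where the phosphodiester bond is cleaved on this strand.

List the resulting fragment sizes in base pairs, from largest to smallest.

StuI sites (AGGCCT) start at positions 25, 111, 130.
StuI cuts after base 3 of each site, so after positions 27, 113, 132.
ApaI sites (GGGCCC) start at positions 50, 69.
ApaI cuts after base 5 of each site (before the last base), so after positions 54, 73.
Combined cut positions: 27, 54, 73, 113, 132.
Linear molecule, 5 cuts → 6 fragments:
  1–27 → 27 bp
  28–54 → 27 bp
  55–73 → 19 bp
  74–113 → 40 bp
  114–132 → 19 bp
  133–164 → 32 bp
Sorted largest to smallest: 40, 32, 27, 27, 19, 19 bp.

40, 32, 27, 27, 19, 19 bp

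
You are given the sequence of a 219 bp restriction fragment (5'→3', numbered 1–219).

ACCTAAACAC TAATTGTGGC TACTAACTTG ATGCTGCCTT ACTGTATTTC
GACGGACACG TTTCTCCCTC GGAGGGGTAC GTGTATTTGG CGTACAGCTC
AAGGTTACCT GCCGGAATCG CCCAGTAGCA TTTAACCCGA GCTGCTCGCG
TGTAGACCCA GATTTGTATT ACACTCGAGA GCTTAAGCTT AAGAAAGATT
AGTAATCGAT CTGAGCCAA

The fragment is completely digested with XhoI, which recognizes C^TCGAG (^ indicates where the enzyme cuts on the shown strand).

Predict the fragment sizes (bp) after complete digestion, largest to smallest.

174, 45 bp

The XhoI site (CTCGAG) starts at position 174.
XhoI cuts after the first base of each site, so after position 174.
Linear molecule, 1 cut → 2 fragments:
  1–174 → 174 bp
  175–219 → 45 bp
Sorted largest to smallest: 174, 45 bp.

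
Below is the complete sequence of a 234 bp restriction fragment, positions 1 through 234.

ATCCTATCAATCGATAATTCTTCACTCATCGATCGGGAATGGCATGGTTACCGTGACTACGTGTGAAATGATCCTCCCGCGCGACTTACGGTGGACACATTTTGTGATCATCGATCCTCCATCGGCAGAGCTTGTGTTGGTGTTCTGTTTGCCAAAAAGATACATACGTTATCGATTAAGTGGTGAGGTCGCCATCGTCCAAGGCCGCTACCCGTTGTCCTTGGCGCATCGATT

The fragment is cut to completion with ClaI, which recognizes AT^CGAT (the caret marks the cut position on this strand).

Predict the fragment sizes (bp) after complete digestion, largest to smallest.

ClaI sites (ATCGAT) start at positions 10, 28, 110, 171, 228.
ClaI cuts after base 2 of each site, so after positions 11, 29, 111, 172, 229.
Linear molecule, 5 cuts → 6 fragments:
  1–11 → 11 bp
  12–29 → 18 bp
  30–111 → 82 bp
  112–172 → 61 bp
  173–229 → 57 bp
  230–234 → 5 bp
Sorted largest to smallest: 82, 61, 57, 18, 11, 5 bp.

82, 61, 57, 18, 11, 5 bp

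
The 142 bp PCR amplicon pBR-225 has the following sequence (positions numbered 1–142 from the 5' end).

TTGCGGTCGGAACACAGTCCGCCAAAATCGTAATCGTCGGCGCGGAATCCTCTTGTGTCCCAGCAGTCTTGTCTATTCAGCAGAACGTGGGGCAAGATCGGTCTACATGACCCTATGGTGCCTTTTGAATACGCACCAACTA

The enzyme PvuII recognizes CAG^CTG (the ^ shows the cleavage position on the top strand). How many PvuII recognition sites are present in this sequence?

0

No occurrence of CAGCTG is present in the sequence.
PvuII does not cut: 0 sites.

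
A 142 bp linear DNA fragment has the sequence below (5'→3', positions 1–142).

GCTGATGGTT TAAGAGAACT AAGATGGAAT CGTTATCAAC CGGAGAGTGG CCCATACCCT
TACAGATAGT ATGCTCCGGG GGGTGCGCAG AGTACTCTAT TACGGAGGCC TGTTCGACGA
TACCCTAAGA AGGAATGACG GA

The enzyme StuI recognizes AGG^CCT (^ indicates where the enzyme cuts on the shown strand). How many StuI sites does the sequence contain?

1

AGGCCT occurs starting at position 106.
StuI cuts at 1 site.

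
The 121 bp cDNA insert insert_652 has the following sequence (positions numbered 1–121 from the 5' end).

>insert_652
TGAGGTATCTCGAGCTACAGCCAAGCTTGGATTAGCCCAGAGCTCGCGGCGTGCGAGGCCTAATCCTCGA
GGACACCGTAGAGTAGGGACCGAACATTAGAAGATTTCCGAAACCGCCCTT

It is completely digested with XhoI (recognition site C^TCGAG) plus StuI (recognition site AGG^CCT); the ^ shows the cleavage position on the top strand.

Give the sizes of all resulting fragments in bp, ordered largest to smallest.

XhoI sites (CTCGAG) start at positions 9, 66.
XhoI cuts after the first base of each site, so after positions 9, 66.
The StuI site (AGGCCT) starts at position 56.
StuI cuts after base 3 of each site, so after position 58.
Combined cut positions: 9, 58, 66.
Linear molecule, 3 cuts → 4 fragments:
  1–9 → 9 bp
  10–58 → 49 bp
  59–66 → 8 bp
  67–121 → 55 bp
Sorted largest to smallest: 55, 49, 9, 8 bp.

55, 49, 9, 8 bp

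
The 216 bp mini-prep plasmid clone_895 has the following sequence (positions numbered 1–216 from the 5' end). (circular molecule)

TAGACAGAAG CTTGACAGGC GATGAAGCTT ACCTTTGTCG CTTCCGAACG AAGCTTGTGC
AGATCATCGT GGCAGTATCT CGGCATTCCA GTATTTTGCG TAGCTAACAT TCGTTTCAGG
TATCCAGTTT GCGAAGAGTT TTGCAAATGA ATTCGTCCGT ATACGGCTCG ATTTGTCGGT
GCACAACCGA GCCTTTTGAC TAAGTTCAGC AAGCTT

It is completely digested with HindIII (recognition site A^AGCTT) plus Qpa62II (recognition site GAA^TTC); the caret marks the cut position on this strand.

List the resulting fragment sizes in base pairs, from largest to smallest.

HindIII sites (AAGCTT) start at positions 8, 25, 51, 211.
HindIII cuts after the first base of each site, so after positions 8, 25, 51, 211.
The Qpa62II site (GAATTC) starts at position 149.
Qpa62II cuts after base 3 of each site, so after position 151.
Combined cut positions: 8, 25, 51, 151, 211.
Circular molecule, 5 cuts → 5 fragments:
  9–25 → 17 bp
  26–51 → 26 bp
  52–151 → 100 bp
  152–211 → 60 bp
  212–216 then 1–8 → 5 + 8 = 13 bp
Sorted largest to smallest: 100, 60, 26, 17, 13 bp.

100, 60, 26, 17, 13 bp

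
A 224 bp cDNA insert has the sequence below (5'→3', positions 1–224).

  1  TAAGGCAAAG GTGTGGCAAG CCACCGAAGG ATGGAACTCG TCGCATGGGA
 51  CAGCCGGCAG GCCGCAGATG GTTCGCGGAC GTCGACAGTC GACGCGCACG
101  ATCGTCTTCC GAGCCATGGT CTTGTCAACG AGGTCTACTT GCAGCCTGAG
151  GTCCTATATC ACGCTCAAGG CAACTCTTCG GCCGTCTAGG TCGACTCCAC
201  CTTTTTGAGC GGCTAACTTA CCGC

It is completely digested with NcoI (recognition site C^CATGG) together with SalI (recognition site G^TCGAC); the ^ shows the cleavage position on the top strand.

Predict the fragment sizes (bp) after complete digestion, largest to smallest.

81, 76, 34, 26, 7 bp

The NcoI site (CCATGG) starts at position 114.
NcoI cuts after the first base of each site, so after position 114.
SalI sites (GTCGAC) start at positions 81, 88, 190.
SalI cuts after the first base of each site, so after positions 81, 88, 190.
Combined cut positions: 81, 88, 114, 190.
Linear molecule, 4 cuts → 5 fragments:
  1–81 → 81 bp
  82–88 → 7 bp
  89–114 → 26 bp
  115–190 → 76 bp
  191–224 → 34 bp
Sorted largest to smallest: 81, 76, 34, 26, 7 bp.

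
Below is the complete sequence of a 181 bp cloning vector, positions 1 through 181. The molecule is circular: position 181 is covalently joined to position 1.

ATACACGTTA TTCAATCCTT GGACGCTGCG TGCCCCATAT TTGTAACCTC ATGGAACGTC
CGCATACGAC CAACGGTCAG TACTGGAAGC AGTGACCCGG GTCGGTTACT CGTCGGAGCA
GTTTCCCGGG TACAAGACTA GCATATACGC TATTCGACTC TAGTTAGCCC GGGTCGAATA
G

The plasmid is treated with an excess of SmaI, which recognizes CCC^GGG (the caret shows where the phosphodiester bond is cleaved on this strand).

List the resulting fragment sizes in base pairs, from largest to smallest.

109, 43, 29 bp

SmaI sites (CCCGGG) start at positions 96, 125, 168.
SmaI cuts after base 3 of each site, so after positions 98, 127, 170.
Circular molecule, 3 cuts → 3 fragments:
  99–127 → 29 bp
  128–170 → 43 bp
  171–181 then 1–98 → 11 + 98 = 109 bp
Sorted largest to smallest: 109, 43, 29 bp.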